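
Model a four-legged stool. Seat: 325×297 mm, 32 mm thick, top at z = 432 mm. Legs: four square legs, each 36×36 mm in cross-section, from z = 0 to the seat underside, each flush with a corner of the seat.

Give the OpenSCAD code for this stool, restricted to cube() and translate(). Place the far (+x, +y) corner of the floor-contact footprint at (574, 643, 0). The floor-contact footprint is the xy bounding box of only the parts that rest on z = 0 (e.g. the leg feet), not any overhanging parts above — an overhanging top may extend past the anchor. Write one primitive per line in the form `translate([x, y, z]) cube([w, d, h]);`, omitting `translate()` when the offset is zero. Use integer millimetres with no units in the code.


translate([249, 346, 400]) cube([325, 297, 32]);
translate([249, 346, 0]) cube([36, 36, 400]);
translate([538, 346, 0]) cube([36, 36, 400]);
translate([249, 607, 0]) cube([36, 36, 400]);
translate([538, 607, 0]) cube([36, 36, 400]);


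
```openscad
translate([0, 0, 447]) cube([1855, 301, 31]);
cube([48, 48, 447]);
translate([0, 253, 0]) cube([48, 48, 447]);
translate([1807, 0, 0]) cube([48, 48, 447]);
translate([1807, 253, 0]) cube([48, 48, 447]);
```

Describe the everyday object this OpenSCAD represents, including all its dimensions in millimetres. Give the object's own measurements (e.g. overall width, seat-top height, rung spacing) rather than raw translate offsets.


A bench: a 1855×301 mm seat slab, 31 mm thick, top at z = 478 mm, on four 48×48 mm square legs flush with the seat corners and standing on z = 0.


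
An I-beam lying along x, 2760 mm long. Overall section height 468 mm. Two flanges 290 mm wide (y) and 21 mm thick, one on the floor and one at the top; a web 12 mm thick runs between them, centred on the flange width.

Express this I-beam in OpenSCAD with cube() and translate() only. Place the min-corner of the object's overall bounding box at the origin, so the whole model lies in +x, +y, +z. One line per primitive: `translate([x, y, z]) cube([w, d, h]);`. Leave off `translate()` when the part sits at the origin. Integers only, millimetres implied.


cube([2760, 290, 21]);
translate([0, 139, 21]) cube([2760, 12, 426]);
translate([0, 0, 447]) cube([2760, 290, 21]);


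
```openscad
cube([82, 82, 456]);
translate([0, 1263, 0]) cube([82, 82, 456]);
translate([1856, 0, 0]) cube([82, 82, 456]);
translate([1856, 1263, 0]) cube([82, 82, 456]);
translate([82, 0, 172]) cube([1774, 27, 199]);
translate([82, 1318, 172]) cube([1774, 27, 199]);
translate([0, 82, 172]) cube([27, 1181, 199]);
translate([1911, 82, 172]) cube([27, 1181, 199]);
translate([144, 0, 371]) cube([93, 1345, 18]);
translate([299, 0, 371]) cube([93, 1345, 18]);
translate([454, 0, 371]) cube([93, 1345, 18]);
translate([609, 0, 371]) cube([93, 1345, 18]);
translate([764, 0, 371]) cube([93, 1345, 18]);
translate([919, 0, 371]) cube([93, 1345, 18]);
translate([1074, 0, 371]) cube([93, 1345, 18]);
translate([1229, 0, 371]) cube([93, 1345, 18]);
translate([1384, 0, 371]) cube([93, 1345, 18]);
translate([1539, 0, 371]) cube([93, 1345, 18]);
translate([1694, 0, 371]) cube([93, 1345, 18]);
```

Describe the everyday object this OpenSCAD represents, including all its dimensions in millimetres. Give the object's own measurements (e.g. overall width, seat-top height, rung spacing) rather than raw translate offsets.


A bed frame 1938 mm long (x) by 1345 mm wide (y). Four 82×82 mm corner posts, 456 mm tall, at the corners of the footprint. Four rails of 27 mm thickness and 199 mm height run between adjacent posts with their undersides at z = 172 mm, their outer faces flush with the outside of the frame (the two x-running rails run between the posts' inner faces; the two y-running rails run between the posts' inner faces). 11 slats, each 93 mm wide (x) and 18 mm thick, lie across the top of the two x-running rails, running the full 1345 mm width of the frame in y; along x they sit between the end posts with a 62 mm gap after the −x posts and between neighbouring slats, leaving 69 mm before the +x posts.


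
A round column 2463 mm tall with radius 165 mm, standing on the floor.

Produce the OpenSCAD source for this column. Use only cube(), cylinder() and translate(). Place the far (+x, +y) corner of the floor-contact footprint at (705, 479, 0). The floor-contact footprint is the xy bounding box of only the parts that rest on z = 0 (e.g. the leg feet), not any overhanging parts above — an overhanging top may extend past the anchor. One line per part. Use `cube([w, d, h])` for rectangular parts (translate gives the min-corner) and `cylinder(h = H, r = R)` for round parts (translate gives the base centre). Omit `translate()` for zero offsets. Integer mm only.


translate([540, 314, 0]) cylinder(h = 2463, r = 165);


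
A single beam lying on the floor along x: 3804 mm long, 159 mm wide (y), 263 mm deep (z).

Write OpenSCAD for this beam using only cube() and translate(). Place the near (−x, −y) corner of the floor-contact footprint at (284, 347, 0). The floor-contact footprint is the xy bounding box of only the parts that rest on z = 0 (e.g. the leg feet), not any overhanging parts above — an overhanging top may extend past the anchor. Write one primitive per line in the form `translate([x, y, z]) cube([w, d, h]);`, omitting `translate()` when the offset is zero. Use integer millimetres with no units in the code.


translate([284, 347, 0]) cube([3804, 159, 263]);


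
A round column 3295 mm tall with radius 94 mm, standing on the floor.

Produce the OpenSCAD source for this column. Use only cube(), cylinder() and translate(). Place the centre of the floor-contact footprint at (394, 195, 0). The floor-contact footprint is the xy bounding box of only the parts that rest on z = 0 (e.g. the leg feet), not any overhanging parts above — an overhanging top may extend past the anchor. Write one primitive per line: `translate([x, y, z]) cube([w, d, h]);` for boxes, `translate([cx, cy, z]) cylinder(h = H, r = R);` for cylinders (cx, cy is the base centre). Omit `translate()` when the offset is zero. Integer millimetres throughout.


translate([394, 195, 0]) cylinder(h = 3295, r = 94);


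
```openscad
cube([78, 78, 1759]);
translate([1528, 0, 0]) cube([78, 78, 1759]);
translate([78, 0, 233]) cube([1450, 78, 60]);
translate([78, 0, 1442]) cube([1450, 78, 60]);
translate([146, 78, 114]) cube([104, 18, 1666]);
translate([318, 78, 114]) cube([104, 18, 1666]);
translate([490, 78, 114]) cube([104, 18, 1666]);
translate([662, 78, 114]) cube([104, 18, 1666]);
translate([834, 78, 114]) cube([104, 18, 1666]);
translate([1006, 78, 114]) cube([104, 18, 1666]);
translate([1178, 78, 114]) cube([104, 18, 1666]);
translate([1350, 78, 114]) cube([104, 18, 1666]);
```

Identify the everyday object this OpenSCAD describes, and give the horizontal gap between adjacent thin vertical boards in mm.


A fence section. The picket gap is 68 mm.

Two posts, two rails, 8 pickets — a fence section. Span 1450 mm holds 8 pickets of 104 mm with 9 equal gaps: ⌊(1450 − 8·104) / 9⌋ = 68 mm.


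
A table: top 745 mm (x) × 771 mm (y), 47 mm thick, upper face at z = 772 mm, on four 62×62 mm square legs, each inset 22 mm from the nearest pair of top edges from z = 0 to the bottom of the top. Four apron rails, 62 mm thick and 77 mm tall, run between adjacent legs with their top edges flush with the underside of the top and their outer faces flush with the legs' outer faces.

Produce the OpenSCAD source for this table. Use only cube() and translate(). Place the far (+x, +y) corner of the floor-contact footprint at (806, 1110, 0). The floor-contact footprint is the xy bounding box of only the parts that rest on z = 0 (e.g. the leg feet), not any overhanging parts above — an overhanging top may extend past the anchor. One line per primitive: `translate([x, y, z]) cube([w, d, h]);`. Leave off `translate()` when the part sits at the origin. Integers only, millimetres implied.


// leg_h = 772 - 47 = 725
// apron z = 725 - 77 = 648
translate([83, 361, 725]) cube([745, 771, 47]);
translate([105, 383, 0]) cube([62, 62, 725]);
translate([744, 383, 0]) cube([62, 62, 725]);
translate([105, 1048, 0]) cube([62, 62, 725]);
translate([744, 1048, 0]) cube([62, 62, 725]);
translate([167, 383, 648]) cube([577, 62, 77]);
translate([167, 1048, 648]) cube([577, 62, 77]);
translate([105, 445, 648]) cube([62, 603, 77]);
translate([744, 445, 648]) cube([62, 603, 77]);


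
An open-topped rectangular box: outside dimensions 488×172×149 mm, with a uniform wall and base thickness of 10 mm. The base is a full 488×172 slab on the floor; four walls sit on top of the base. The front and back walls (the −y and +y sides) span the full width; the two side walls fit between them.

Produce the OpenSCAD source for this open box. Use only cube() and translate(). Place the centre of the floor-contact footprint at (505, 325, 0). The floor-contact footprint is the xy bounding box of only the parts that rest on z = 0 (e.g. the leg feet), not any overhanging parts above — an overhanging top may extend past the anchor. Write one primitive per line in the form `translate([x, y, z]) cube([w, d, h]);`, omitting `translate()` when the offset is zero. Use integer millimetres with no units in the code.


translate([261, 239, 0]) cube([488, 172, 10]);
translate([261, 239, 10]) cube([488, 10, 139]);
translate([261, 401, 10]) cube([488, 10, 139]);
translate([261, 249, 10]) cube([10, 152, 139]);
translate([739, 249, 10]) cube([10, 152, 139]);


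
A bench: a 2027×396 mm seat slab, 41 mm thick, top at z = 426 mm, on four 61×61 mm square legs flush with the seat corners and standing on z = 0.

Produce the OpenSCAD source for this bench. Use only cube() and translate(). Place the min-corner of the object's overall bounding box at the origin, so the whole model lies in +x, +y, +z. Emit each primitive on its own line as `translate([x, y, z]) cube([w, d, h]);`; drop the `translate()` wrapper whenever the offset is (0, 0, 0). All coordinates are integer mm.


// leg_h = 426 − 41 = 385
translate([0, 0, 385]) cube([2027, 396, 41]);
cube([61, 61, 385]);
translate([0, 335, 0]) cube([61, 61, 385]);
translate([1966, 0, 0]) cube([61, 61, 385]);
translate([1966, 335, 0]) cube([61, 61, 385]);


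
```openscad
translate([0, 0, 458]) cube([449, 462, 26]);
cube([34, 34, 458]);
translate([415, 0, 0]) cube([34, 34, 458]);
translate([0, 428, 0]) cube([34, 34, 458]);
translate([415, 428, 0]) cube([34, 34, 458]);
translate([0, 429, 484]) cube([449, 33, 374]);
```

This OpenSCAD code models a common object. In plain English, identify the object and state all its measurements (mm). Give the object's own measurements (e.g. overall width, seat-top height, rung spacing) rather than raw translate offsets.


A chair. The seat is a 449×462×26 mm slab with its top at z = 484 mm, on four 34×34 mm corner legs (flush with the seat edges, standing on z = 0). A flat backrest 33 mm thick, 374 mm tall, spans the full seat width and rises from the seat top along its +y edge, rear face flush with the rear of the seat.


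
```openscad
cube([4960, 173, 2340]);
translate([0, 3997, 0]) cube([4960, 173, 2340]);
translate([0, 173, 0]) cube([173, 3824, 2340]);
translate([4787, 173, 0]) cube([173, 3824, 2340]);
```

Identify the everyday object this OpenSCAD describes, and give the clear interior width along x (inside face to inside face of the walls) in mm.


A house (or room) frame. The interior width is 4614 mm.

Four 2340 mm walls enclosing a rectangle with no floor or roof — a room or house frame. Outside width is 4960 mm and wall thickness is 173 mm, so the interior width is 4960 − 2 × 173 = 4614 mm.


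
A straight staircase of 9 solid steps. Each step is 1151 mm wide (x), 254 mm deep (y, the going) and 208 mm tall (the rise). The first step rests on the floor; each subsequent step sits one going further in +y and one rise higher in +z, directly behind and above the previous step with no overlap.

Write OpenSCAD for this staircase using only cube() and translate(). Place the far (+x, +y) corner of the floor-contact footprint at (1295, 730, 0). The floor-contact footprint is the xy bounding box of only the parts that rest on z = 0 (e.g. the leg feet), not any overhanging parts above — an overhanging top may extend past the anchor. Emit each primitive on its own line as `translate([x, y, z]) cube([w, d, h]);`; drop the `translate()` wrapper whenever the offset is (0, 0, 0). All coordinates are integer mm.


translate([144, 476, 0]) cube([1151, 254, 208]);
translate([144, 730, 208]) cube([1151, 254, 208]);
translate([144, 984, 416]) cube([1151, 254, 208]);
translate([144, 1238, 624]) cube([1151, 254, 208]);
translate([144, 1492, 832]) cube([1151, 254, 208]);
translate([144, 1746, 1040]) cube([1151, 254, 208]);
translate([144, 2000, 1248]) cube([1151, 254, 208]);
translate([144, 2254, 1456]) cube([1151, 254, 208]);
translate([144, 2508, 1664]) cube([1151, 254, 208]);


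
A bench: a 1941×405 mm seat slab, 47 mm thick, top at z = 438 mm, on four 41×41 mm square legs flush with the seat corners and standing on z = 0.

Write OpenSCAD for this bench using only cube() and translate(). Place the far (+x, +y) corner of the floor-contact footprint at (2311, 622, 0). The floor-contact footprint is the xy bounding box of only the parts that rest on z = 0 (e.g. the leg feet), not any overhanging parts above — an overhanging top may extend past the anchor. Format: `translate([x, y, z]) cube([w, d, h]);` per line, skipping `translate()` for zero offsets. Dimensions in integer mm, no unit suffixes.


translate([370, 217, 391]) cube([1941, 405, 47]);
translate([370, 217, 0]) cube([41, 41, 391]);
translate([370, 581, 0]) cube([41, 41, 391]);
translate([2270, 217, 0]) cube([41, 41, 391]);
translate([2270, 581, 0]) cube([41, 41, 391]);


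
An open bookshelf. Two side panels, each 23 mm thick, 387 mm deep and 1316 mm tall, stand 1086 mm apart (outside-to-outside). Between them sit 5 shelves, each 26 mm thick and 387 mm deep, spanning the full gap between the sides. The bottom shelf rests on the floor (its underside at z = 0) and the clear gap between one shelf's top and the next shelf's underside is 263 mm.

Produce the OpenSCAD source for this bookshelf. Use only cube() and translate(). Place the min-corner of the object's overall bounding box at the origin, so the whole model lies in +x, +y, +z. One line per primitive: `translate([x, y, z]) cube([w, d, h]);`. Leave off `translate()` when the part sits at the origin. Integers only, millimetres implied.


cube([23, 387, 1316]);
translate([1063, 0, 0]) cube([23, 387, 1316]);
translate([23, 0, 0]) cube([1040, 387, 26]);
translate([23, 0, 289]) cube([1040, 387, 26]);
translate([23, 0, 578]) cube([1040, 387, 26]);
translate([23, 0, 867]) cube([1040, 387, 26]);
translate([23, 0, 1156]) cube([1040, 387, 26]);


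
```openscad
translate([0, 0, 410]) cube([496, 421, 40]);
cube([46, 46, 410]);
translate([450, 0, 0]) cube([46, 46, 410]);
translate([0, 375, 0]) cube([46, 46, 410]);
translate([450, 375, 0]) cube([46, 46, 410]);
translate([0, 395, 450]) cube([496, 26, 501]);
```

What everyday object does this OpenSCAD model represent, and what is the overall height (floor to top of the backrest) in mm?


A chair. The overall height is 951 mm.

A slab on four corner posts with a tall panel at the back — a chair. The seat slab sits at z = 410 with thickness 40, and the 501 mm backrest starts at the seat top, so the overall height is 410 + 40 + 501 = 951 mm.


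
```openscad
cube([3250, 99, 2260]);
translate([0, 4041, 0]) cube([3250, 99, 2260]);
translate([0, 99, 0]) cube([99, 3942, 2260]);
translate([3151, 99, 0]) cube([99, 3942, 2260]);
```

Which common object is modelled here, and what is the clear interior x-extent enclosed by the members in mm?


A house (or room) frame. The interior width is 3052 mm.

Four 2260 mm walls enclosing a rectangle with no floor or roof — a room or house frame. Outside width is 3250 mm and wall thickness is 99 mm, so the interior width is 3250 − 2 × 99 = 3052 mm.


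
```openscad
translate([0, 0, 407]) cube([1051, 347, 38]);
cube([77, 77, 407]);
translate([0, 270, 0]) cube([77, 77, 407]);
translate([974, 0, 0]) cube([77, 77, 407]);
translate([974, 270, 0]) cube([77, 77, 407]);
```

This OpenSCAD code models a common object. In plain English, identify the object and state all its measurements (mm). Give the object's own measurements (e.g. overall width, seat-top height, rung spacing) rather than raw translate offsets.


A long wooden bench with a 1051 mm (x) × 347 mm (y) seat, 38 mm thick, its top surface 445 mm above the floor. Four 77 mm square legs at the seat corners, flush with the edges, run from z = 0 to the seat underside.


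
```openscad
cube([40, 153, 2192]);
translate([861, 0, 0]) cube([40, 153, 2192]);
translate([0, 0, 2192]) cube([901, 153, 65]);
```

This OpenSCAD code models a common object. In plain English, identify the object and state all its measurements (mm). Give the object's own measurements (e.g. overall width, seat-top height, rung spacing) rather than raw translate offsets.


A door frame. The clear opening is 821 mm wide and 2192 mm high. Two 40 mm wide jambs, 153 mm deep, stand either side of the opening from the floor to the top of the opening. A 65 mm thick head sits across the top of both jambs, spanning the full outside width of the frame.


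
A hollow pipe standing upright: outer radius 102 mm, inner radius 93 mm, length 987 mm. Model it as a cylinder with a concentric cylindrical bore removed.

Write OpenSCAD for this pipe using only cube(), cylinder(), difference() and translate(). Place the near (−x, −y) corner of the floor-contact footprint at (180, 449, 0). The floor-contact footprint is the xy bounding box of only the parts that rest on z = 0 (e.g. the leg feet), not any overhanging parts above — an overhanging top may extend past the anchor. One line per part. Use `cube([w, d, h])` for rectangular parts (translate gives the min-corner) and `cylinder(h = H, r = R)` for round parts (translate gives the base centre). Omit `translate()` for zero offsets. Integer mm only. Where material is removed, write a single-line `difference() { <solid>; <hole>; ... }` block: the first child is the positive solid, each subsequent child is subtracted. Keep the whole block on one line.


difference() { translate([282, 551, 0]) cylinder(h = 987, r = 102); translate([282, 551, 0]) cylinder(h = 987, r = 93); }


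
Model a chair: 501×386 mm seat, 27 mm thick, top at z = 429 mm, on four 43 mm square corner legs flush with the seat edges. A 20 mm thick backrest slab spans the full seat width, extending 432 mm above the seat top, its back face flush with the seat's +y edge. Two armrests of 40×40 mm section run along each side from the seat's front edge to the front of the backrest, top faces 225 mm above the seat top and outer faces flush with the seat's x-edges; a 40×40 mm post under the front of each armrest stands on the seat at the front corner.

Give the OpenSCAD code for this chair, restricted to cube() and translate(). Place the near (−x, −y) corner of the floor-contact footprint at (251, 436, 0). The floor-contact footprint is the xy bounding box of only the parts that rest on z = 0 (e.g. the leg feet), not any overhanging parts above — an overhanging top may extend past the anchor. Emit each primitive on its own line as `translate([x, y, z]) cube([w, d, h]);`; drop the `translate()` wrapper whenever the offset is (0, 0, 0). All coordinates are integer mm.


translate([251, 436, 402]) cube([501, 386, 27]);
translate([251, 436, 0]) cube([43, 43, 402]);
translate([709, 436, 0]) cube([43, 43, 402]);
translate([251, 779, 0]) cube([43, 43, 402]);
translate([709, 779, 0]) cube([43, 43, 402]);
translate([251, 802, 429]) cube([501, 20, 432]);
translate([251, 436, 614]) cube([40, 366, 40]);
translate([712, 436, 614]) cube([40, 366, 40]);
translate([251, 436, 429]) cube([40, 40, 185]);
translate([712, 436, 429]) cube([40, 40, 185]);


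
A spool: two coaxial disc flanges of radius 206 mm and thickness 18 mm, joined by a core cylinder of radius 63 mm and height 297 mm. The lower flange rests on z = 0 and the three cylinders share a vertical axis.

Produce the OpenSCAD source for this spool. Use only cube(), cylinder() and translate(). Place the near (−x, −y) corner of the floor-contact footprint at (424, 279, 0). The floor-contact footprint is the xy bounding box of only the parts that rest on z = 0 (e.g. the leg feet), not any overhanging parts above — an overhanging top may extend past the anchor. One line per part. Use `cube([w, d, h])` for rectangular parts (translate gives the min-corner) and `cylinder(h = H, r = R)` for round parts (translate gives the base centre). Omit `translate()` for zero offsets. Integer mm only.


translate([630, 485, 0]) cylinder(h = 18, r = 206);
translate([630, 485, 18]) cylinder(h = 297, r = 63);
translate([630, 485, 315]) cylinder(h = 18, r = 206);


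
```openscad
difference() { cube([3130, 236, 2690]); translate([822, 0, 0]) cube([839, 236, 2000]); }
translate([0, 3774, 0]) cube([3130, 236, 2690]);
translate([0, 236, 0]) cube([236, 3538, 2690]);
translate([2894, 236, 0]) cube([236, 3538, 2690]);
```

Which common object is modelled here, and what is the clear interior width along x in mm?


A single room. The interior width is 2658 mm.

Four walls enclosing a rectangle with a door in the front wall — a room. Outside width 3130 minus two 236 mm walls gives 2658 mm.


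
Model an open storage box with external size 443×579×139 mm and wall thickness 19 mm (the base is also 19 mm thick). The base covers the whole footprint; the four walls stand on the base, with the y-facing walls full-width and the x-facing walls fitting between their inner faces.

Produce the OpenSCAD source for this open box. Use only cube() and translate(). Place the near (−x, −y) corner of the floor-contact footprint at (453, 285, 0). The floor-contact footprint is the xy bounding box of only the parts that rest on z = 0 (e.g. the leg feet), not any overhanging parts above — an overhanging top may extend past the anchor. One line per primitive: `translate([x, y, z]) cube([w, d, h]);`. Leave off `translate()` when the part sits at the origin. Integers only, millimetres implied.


translate([453, 285, 0]) cube([443, 579, 19]);
translate([453, 285, 19]) cube([443, 19, 120]);
translate([453, 845, 19]) cube([443, 19, 120]);
translate([453, 304, 19]) cube([19, 541, 120]);
translate([877, 304, 19]) cube([19, 541, 120]);


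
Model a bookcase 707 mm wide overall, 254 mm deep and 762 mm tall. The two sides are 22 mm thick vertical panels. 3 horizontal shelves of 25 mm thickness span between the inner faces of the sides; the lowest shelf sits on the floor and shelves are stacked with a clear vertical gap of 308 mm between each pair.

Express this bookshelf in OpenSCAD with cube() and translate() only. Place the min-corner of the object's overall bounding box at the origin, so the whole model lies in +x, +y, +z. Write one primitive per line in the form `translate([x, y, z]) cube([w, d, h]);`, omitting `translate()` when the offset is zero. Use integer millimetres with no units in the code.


cube([22, 254, 762]);
translate([685, 0, 0]) cube([22, 254, 762]);
translate([22, 0, 0]) cube([663, 254, 25]);
translate([22, 0, 333]) cube([663, 254, 25]);
translate([22, 0, 666]) cube([663, 254, 25]);


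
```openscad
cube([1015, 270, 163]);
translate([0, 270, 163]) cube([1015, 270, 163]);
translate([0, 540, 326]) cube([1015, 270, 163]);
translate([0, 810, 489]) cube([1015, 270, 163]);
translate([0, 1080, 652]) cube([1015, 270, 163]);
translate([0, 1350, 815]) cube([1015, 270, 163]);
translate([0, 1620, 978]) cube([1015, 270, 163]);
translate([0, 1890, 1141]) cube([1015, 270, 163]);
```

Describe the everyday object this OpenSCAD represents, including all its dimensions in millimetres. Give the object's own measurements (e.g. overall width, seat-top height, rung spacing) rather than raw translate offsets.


A straight staircase of 8 solid steps. Each step is 1015 mm wide (x), 270 mm deep (y, the going) and 163 mm tall (the rise). The first step rests on the floor; each subsequent step sits one going further in +y and one rise higher in +z, directly behind and above the previous step with no overlap.


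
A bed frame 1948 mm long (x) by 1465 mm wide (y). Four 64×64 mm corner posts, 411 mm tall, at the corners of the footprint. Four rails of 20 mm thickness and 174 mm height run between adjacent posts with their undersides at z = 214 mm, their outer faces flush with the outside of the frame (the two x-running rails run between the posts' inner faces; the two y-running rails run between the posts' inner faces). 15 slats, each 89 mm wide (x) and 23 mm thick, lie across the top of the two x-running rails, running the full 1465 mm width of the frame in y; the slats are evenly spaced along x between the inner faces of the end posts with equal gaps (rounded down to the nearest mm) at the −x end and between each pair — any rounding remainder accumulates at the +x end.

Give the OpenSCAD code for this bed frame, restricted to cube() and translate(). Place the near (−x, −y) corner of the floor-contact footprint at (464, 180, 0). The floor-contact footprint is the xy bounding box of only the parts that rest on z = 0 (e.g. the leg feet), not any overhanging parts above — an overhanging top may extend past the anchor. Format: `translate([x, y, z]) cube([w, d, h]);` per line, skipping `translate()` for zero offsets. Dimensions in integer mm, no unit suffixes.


// slat z = rail_z + rail_h = 214 + 174 = 388
// slat gap = ⌊(1820 − 15·89) / 16⌋ = 30
translate([464, 180, 0]) cube([64, 64, 411]);
translate([464, 1581, 0]) cube([64, 64, 411]);
translate([2348, 180, 0]) cube([64, 64, 411]);
translate([2348, 1581, 0]) cube([64, 64, 411]);
translate([528, 180, 214]) cube([1820, 20, 174]);
translate([528, 1625, 214]) cube([1820, 20, 174]);
translate([464, 244, 214]) cube([20, 1337, 174]);
translate([2392, 244, 214]) cube([20, 1337, 174]);
translate([558, 180, 388]) cube([89, 1465, 23]);
translate([677, 180, 388]) cube([89, 1465, 23]);
translate([796, 180, 388]) cube([89, 1465, 23]);
translate([915, 180, 388]) cube([89, 1465, 23]);
translate([1034, 180, 388]) cube([89, 1465, 23]);
translate([1153, 180, 388]) cube([89, 1465, 23]);
translate([1272, 180, 388]) cube([89, 1465, 23]);
translate([1391, 180, 388]) cube([89, 1465, 23]);
translate([1510, 180, 388]) cube([89, 1465, 23]);
translate([1629, 180, 388]) cube([89, 1465, 23]);
translate([1748, 180, 388]) cube([89, 1465, 23]);
translate([1867, 180, 388]) cube([89, 1465, 23]);
translate([1986, 180, 388]) cube([89, 1465, 23]);
translate([2105, 180, 388]) cube([89, 1465, 23]);
translate([2224, 180, 388]) cube([89, 1465, 23]);


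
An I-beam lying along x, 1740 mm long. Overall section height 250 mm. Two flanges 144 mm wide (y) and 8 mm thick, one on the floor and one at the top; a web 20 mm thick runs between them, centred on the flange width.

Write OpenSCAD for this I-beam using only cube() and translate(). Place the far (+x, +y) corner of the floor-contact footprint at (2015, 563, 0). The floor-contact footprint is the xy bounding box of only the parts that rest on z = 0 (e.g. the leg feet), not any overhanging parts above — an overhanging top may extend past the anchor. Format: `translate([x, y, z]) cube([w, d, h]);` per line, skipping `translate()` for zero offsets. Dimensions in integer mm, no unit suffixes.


translate([275, 419, 0]) cube([1740, 144, 8]);
translate([275, 481, 8]) cube([1740, 20, 234]);
translate([275, 419, 242]) cube([1740, 144, 8]);


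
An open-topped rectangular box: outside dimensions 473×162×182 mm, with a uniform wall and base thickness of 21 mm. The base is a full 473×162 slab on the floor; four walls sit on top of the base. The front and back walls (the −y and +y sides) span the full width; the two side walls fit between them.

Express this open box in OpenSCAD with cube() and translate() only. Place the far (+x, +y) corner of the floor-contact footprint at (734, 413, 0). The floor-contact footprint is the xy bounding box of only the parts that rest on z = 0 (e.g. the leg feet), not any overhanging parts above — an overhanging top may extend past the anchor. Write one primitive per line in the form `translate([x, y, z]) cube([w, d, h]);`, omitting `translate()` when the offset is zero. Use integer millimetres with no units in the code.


translate([261, 251, 0]) cube([473, 162, 21]);
translate([261, 251, 21]) cube([473, 21, 161]);
translate([261, 392, 21]) cube([473, 21, 161]);
translate([261, 272, 21]) cube([21, 120, 161]);
translate([713, 272, 21]) cube([21, 120, 161]);


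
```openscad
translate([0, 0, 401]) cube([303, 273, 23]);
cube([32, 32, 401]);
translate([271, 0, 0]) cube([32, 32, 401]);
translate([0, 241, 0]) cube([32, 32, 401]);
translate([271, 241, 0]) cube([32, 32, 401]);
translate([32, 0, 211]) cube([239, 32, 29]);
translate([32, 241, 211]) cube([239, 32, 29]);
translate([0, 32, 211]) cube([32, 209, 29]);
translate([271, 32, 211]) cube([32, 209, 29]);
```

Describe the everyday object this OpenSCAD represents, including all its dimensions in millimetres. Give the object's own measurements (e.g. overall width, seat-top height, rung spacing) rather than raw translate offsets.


A simple wooden stool: a rectangular seat 303 mm (x) by 273 mm (y), 23 mm thick, top face at z = 424 mm, on four square legs, each 32×32 mm in cross-section. The legs rest on z = 0, each flush with a corner of the seat. Four stretchers, 32 mm wide and 29 mm tall, connect adjacent legs with their undersides at z = 211 mm, each running between the inner faces of the legs it joins and aligned with the legs' outer faces on the other axis.


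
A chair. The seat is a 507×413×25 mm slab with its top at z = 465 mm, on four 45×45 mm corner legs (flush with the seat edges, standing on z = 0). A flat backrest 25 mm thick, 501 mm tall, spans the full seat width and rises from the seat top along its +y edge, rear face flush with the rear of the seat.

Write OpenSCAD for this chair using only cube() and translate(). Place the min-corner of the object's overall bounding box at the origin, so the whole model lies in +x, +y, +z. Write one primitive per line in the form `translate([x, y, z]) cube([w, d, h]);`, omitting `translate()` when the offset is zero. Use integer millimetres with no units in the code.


translate([0, 0, 440]) cube([507, 413, 25]);
cube([45, 45, 440]);
translate([462, 0, 0]) cube([45, 45, 440]);
translate([0, 368, 0]) cube([45, 45, 440]);
translate([462, 368, 0]) cube([45, 45, 440]);
translate([0, 388, 465]) cube([507, 25, 501]);


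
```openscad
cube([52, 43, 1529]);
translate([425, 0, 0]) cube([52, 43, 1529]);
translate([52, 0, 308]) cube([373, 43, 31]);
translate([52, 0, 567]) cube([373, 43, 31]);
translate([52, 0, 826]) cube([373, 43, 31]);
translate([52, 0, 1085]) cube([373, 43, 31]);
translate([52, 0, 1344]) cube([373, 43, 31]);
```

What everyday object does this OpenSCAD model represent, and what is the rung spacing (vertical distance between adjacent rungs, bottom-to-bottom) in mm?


A ladder. The rung spacing is 259 mm.

Two tall 52×43 posts with 5 short bars between them — a ladder. Adjacent rungs sit at z = 308 and z = 567, so the spacing is 567 − 308 = 259 mm.


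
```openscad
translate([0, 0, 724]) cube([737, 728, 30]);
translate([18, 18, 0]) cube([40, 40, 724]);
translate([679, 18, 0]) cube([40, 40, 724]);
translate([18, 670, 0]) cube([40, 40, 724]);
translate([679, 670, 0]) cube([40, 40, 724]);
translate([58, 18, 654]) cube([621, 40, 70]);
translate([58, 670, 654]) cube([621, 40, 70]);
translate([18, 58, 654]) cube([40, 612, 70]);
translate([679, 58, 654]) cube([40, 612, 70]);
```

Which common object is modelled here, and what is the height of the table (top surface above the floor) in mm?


A table. The table height is 754 mm.

A 737×728×30 slab sits at z = 724 on four 40 mm square posts — a table. The top surface is at 724 + 30 = 754 mm.


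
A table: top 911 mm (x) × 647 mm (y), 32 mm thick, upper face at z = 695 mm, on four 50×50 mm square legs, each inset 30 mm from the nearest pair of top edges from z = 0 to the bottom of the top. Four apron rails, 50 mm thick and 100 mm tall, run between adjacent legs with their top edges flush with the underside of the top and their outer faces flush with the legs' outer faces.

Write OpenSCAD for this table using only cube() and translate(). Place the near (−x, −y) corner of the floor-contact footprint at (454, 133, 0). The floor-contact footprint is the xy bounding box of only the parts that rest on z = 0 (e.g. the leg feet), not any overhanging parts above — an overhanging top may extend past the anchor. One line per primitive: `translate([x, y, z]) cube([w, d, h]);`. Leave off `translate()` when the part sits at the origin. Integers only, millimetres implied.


// leg_h = 695 - 32 = 663
// apron z = 663 - 100 = 563
translate([424, 103, 663]) cube([911, 647, 32]);
translate([454, 133, 0]) cube([50, 50, 663]);
translate([1255, 133, 0]) cube([50, 50, 663]);
translate([454, 670, 0]) cube([50, 50, 663]);
translate([1255, 670, 0]) cube([50, 50, 663]);
translate([504, 133, 563]) cube([751, 50, 100]);
translate([504, 670, 563]) cube([751, 50, 100]);
translate([454, 183, 563]) cube([50, 487, 100]);
translate([1255, 183, 563]) cube([50, 487, 100]);


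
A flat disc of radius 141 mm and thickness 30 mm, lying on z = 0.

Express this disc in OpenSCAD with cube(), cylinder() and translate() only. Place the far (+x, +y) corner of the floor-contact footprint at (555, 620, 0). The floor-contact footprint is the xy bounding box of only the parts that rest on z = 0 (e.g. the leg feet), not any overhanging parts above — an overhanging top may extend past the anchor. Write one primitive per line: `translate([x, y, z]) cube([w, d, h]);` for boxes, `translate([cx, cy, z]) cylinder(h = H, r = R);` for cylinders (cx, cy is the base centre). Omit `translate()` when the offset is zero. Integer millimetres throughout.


translate([414, 479, 0]) cylinder(h = 30, r = 141);


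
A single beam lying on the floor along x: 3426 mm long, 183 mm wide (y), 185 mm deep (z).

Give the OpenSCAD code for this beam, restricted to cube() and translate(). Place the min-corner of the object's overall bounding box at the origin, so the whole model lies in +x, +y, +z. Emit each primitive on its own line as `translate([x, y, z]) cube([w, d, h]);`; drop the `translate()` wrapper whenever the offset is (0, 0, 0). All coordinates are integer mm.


cube([3426, 183, 185]);


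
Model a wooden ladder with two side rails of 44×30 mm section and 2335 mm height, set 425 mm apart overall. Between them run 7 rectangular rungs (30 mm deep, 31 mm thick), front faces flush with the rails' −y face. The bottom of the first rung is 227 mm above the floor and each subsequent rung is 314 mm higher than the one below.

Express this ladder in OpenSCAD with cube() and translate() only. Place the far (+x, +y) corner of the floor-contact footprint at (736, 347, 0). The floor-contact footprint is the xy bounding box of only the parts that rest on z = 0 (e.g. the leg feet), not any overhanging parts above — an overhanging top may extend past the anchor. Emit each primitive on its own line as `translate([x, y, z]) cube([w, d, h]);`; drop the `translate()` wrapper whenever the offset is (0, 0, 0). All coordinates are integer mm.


translate([311, 317, 0]) cube([44, 30, 2335]);
translate([692, 317, 0]) cube([44, 30, 2335]);
translate([355, 317, 227]) cube([337, 30, 31]);
translate([355, 317, 541]) cube([337, 30, 31]);
translate([355, 317, 855]) cube([337, 30, 31]);
translate([355, 317, 1169]) cube([337, 30, 31]);
translate([355, 317, 1483]) cube([337, 30, 31]);
translate([355, 317, 1797]) cube([337, 30, 31]);
translate([355, 317, 2111]) cube([337, 30, 31]);


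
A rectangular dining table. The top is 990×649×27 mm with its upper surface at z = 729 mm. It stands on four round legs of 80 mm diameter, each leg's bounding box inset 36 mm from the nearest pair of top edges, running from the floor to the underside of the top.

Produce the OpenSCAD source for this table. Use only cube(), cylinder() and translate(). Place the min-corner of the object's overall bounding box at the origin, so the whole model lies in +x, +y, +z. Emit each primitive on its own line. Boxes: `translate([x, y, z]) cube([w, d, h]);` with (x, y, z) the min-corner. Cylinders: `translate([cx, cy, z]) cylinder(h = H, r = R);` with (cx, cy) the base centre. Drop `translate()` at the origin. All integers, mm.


// leg_h = 729 - 27 = 702
translate([0, 0, 702]) cube([990, 649, 27]);
translate([76, 76, 0]) cylinder(h = 702, r = 40);
translate([914, 76, 0]) cylinder(h = 702, r = 40);
translate([76, 573, 0]) cylinder(h = 702, r = 40);
translate([914, 573, 0]) cylinder(h = 702, r = 40);


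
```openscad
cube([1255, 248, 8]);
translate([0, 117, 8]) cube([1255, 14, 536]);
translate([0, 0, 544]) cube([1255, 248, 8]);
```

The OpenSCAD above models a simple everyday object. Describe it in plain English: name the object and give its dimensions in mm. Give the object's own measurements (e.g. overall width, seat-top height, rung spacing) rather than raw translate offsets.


An I-beam lying along x, 1255 mm long. Overall section height 552 mm. Two flanges 248 mm wide (y) and 8 mm thick, one on the floor and one at the top; a web 14 mm thick runs between them, centred on the flange width.


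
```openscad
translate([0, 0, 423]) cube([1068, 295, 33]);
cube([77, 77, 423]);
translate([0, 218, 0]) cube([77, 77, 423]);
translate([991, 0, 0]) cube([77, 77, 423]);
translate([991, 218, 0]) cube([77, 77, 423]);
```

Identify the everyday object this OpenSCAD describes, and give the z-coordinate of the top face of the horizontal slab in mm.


A bench. The seat-top height is 456 mm.

A long slab on four corner posts — a bench. The slab sits at z = 423 with thickness 33, so the top is 423 + 33 = 456 mm.


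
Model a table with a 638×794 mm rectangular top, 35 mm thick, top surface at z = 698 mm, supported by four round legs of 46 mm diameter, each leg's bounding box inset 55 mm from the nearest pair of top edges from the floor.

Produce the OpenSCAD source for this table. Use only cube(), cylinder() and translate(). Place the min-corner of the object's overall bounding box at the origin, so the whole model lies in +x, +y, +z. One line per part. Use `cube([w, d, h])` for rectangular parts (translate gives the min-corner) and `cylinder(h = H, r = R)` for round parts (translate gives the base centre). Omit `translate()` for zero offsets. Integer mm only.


translate([0, 0, 663]) cube([638, 794, 35]);
translate([78, 78, 0]) cylinder(h = 663, r = 23);
translate([560, 78, 0]) cylinder(h = 663, r = 23);
translate([78, 716, 0]) cylinder(h = 663, r = 23);
translate([560, 716, 0]) cylinder(h = 663, r = 23);


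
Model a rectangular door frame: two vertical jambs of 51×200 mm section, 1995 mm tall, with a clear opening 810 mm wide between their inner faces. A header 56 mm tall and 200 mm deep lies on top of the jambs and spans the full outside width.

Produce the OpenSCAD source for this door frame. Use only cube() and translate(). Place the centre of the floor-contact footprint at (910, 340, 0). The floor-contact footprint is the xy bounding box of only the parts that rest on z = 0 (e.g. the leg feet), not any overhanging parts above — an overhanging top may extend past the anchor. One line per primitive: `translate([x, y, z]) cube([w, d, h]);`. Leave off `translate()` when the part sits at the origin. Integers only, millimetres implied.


translate([454, 240, 0]) cube([51, 200, 1995]);
translate([1315, 240, 0]) cube([51, 200, 1995]);
translate([454, 240, 1995]) cube([912, 200, 56]);


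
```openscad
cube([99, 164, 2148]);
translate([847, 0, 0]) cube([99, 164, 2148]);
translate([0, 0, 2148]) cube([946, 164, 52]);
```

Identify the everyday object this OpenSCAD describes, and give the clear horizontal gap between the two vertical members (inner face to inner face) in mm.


A door frame. The clear opening width is 748 mm.

Two 2148 mm tall posts with a header on top — a door frame. The left jamb is 99 mm wide at x = 0; the right jamb starts at x = 847. The clear opening is 847 − 99 = 748 mm.
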